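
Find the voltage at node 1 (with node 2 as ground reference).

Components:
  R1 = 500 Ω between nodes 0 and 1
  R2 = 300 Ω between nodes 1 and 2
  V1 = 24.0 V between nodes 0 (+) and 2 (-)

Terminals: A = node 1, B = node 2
Nodal analysis, taking node 2 as the 0 V reference.
Source V1 fixes V_0 = 24 V.
KCL at each unknown node (sum of currents leaving = 0; resistances in Ω):
  Node 1: (V_1 - 24)/500 + (V_1 - 0)/300 = 0
Collecting terms: 0.005333 × V_1 = 0.048  =>  V_1 = 9 V
The requested potential is V_1 = 9 V.

Final answer: V_1 = 9 V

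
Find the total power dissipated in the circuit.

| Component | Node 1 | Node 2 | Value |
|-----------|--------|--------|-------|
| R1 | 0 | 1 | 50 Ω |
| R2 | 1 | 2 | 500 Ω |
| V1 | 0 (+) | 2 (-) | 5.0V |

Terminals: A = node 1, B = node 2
Nodal analysis, taking node 2 as the 0 V reference.
Source V1 fixes V_0 = 5 V.
KCL at each unknown node (sum of currents leaving = 0; resistances in Ω):
  Node 1: (V_1 - 5)/50 + (V_1 - 0)/500 = 0
Collecting terms: 0.022 × V_1 = 0.1  =>  V_1 = 4.545 V
Power in each resistor, P = (ΔV)²/R:
  P_R1 = (5 - 4.545)²/50 = 0.004132 W
  P_R2 = (4.545 - 0)²/500 = 0.04132 W
P_total = P_R1 + P_R2 = 0.04545 W

Final answer: 0.04545 W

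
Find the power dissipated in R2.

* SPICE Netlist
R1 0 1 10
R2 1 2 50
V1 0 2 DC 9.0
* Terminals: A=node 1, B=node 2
Nodal analysis, taking node 2 as the 0 V reference.
Source V1 fixes V_0 = 9 V.
KCL at each unknown node (sum of currents leaving = 0; resistances in Ω):
  Node 1: (V_1 - 9)/10 + (V_1 - 0)/50 = 0
Collecting terms: 0.12 × V_1 = 0.9  =>  V_1 = 7.5 V
I_R2 = (V_1 - V_2)/R2 = (7.5 - 0)/50 = 0.15 A
P_R2 = I_R2² × R2 = (0.15)² × 50 = 1.125 W

Final answer: 1.125 W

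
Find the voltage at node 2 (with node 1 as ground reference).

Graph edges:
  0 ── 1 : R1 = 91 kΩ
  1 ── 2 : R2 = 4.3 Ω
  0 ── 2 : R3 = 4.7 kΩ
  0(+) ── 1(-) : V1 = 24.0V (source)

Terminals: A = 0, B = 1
Nodal analysis, taking node 1 as the 0 V reference.
Source V1 fixes V_0 = 24 V.
KCL at each unknown node (sum of currents leaving = 0; resistances in Ω):
  Node 2: (V_2 - 0)/4.3 + (V_2 - 24)/4700 = 0
Collecting terms: 0.2328 × V_2 = 0.005106  =>  V_2 = 0.02194 V
The requested potential is V_2 = 0.02194 V.

Final answer: V_2 = 0.02194 V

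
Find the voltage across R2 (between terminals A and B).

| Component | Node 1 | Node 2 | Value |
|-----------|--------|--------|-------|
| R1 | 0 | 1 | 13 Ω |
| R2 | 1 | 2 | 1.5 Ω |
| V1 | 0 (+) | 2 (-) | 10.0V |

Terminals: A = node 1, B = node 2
R1 and R2 are in series across V1 (node 0 → node 1 → node 2), and the output A–B is taken across R2, so this is a voltage divider.
Series current: I = V1/(R1 + R2) = 10/(13 + 1.5) = 10/14.5 = 0.6897 A
V_R2 = I × R2 = V1 × R2/(R1 + R2) = 10 × 1.5/14.5 = 1.034 V

Final answer: 1.034 V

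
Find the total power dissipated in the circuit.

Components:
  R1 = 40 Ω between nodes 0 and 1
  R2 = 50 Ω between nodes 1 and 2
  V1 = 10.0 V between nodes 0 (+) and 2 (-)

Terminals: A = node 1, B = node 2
Nodal analysis, taking node 2 as the 0 V reference.
Source V1 fixes V_0 = 10 V.
KCL at each unknown node (sum of currents leaving = 0; resistances in Ω):
  Node 1: (V_1 - 10)/40 + (V_1 - 0)/50 = 0
Collecting terms: 0.045 × V_1 = 0.25  =>  V_1 = 5.556 V
Power in each resistor, P = (ΔV)²/R:
  P_R1 = (10 - 5.556)²/40 = 0.4938 W
  P_R2 = (5.556 - 0)²/50 = 0.6173 W
P_total = P_R1 + P_R2 = 1.111 W

Final answer: 1.111 W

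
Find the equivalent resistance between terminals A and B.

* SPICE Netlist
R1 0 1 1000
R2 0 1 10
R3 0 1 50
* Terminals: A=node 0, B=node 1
Reduce the network between node 0 (A) and node 1 (B) by series/parallel combination:
  Rp1 = R1 ‖ R2 ‖ R3 (parallel, all between nodes 0 and 1) = 1/(1/1000 + 1/10 + 1/50) = 8.264 Ω
R_eq = 8.264 Ω

Final answer: 8.264 Ω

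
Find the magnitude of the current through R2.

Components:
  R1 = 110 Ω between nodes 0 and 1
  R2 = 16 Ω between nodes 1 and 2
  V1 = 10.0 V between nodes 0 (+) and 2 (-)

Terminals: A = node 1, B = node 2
Nodal analysis, taking node 2 as the 0 V reference.
Source V1 fixes V_0 = 10 V.
KCL at each unknown node (sum of currents leaving = 0; resistances in Ω):
  Node 1: (V_1 - 10)/110 + (V_1 - 0)/16 = 0
Collecting terms: 0.07159 × V_1 = 0.09091  =>  V_1 = 1.27 V
I_R2 = (V_1 - V_2)/R2 = (1.27 - 0)/16 = 0.07937 A
|I_R2| = 0.07937 A

Final answer: |I_R2| = 0.07937 A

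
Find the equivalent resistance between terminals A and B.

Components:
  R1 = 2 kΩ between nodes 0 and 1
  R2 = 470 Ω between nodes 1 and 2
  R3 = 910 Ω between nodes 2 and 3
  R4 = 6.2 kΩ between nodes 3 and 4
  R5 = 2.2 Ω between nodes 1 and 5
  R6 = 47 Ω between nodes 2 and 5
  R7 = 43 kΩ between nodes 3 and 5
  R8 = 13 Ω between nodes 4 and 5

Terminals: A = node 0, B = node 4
The network is not a plain series/parallel combination. Inject a 1 A test current into terminal A (node 0) and return it from terminal B (node 4); then R_eq = V_A / (1 A).
Nodal analysis, taking node 4 as the 0 V reference.
Current source I_test pushes 1 A into node 0 and draws it out of node 4.
KCL at each unknown node (sum of currents leaving = 0; resistances in Ω):
  Node 0: (V_0 - V_1)/2000 - 1 = 0
  Node 1: (V_1 - V_0)/2000 + (V_1 - V_2)/470 + (V_1 - V_5)/2.2 = 0
  Node 2: (V_2 - V_1)/470 + (V_2 - V_3)/910 + (V_2 - V_5)/47 = 0
  Node 3: (V_3 - V_2)/910 + (V_3 - 0)/6200 + (V_3 - V_5)/43000 = 0
  Node 5: (V_5 - V_1)/2.2 + (V_5 - V_2)/47 + (V_5 - V_3)/43000 + (V_5 - 0)/13 = 0
Collecting terms (coefficients in siemens):
  0.0005·V_0 - 0.0005·V_1 = 1
  0.4572·V_1 - 0.0005·V_0 - 0.002128·V_2 - 0.4545·V_5 = 0
  0.0245·V_2 - 0.002128·V_1 - 0.001099·V_3 - 0.02128·V_5 = 0
  0.001283·V_3 - 0.001099·V_2 - 0.00002326·V_5 = 0
  0.5528·V_5 - 0.4545·V_1 - 0.02128·V_2 - 0.00002326·V_3 = 0
Solving these 5 simultaneous equations (Gaussian elimination) gives:
  V_0 = 2015 V, V_1 = 15.17 V, V_2 = 13.1 V, V_3 = 11.45 V
  V_5 = 12.98 V
R_eq = V_0 / 1 A = 2015 Ω = 2.015 kΩ

Final answer: 2.015 kΩ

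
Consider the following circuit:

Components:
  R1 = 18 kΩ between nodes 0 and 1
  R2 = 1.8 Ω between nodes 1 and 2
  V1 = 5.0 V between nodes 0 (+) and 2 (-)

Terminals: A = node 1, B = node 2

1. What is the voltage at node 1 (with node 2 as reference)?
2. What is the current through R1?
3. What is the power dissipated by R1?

Nodal analysis, taking node 2 as the 0 V reference.
Source V1 fixes V_0 = 5 V.
KCL at each unknown node (sum of currents leaving = 0; resistances in Ω):
  Node 1: (V_1 - 5)/18000 + (V_1 - 0)/1.8 = 0
Collecting terms: 0.5556 × V_1 = 0.0002778  =>  V_1 = 0.0005 V
Part 1:
  Read off the nodal solution: V_1 = 0.0005 V
Part 2:
  I_R1 = (V_0 - V_1)/R1 = (5 - 0.0005)/18000 = 0.0002778 A
  Magnitude: I_R1 = 0.0002778 A
Part 3:
  I_R1 = (V_0 - V_1)/R1 = (5 - 0.0005)/18000 = 0.0002778 A
  P_R1 = I_R1² × R1 = (0.0002778)² × 18000 = 0.001389 W

Final answers:
1. V_1 = 0.0005 V
2. I_R1 = 0.0002778 A
3. P_R1 = 0.001389 W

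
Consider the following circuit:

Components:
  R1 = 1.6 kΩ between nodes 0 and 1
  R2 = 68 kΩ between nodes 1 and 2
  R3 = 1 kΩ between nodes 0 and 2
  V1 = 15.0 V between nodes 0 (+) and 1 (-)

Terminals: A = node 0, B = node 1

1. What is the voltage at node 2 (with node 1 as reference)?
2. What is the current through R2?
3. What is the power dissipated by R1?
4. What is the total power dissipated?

Nodal analysis, taking node 1 as the 0 V reference.
Source V1 fixes V_0 = 15 V.
KCL at each unknown node (sum of currents leaving = 0; resistances in Ω):
  Node 2: (V_2 - 0)/68000 + (V_2 - 15)/1000 = 0
Collecting terms: 0.001015 × V_2 = 0.015  =>  V_2 = 14.78 V
Part 1:
  Read off the nodal solution: V_2 = 14.78 V
Part 2:
  I_R2 = (V_1 - V_2)/R2 = (0 - 14.78)/68000 = -0.0002174 A
  Magnitude: I_R2 = 0.0002174 A
Part 3:
  I_R1 = (V_0 - V_1)/R1 = (15 - 0)/1600 = 0.009375 A
  P_R1 = I_R1² × R1 = (0.009375)² × 1600 = 0.1406 W
Part 4:
  Power in each resistor, P = (ΔV)²/R:
    P_R1 = (15 - 0)²/1600 = 0.1406 W
    P_R2 = (0 - 14.78)²/68000 = 0.003214 W
    P_R3 = (15 - 14.78)²/1000 = 0.00004726 W
  P_total = P_R1 + P_R2 + P_R3 = 0.1439 W

Final answers:
1. V_2 = 14.78 V
2. I_R2 = 0.0002174 A
3. P_R1 = 0.1406 W
4. P_total = 0.1439 W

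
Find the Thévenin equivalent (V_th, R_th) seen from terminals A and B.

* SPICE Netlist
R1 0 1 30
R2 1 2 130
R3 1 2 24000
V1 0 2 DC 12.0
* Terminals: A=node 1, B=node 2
Step 1 — V_th is the open-circuit voltage V_A - V_B (nothing connected across the terminals).
Nodal analysis, taking node 2 as the 0 V reference.
Source V1 fixes V_0 = 12 V.
KCL at each unknown node (sum of currents leaving = 0; resistances in Ω):
  Node 1: (V_1 - 12)/30 + (V_1 - 0)/130 + (V_1 - 0)/24000 = 0
Collecting terms: 0.04107 × V_1 = 0.4  =>  V_1 = 9.74 V
V_th = V_1 - V_2 = 9.74 - 0 = 9.74 V
Step 2 — R_th: zero the source — replace V1 by a short circuit (node 2 merges into node 0) — and find the resistance seen between A (node 1) and B (node 0).
Reduce the network between node 1 (A) and node 0 (B) by series/parallel combination:
  Rp1 = R1 ‖ R2 ‖ R3 (parallel, all between nodes 0 and 1) = 1/(1/30 + 1/130 + 1/24000) = 24.35 Ω
R_th = 24.35 Ω

Final answer: V_th = 9.74 V, R_th = 24.35 Ω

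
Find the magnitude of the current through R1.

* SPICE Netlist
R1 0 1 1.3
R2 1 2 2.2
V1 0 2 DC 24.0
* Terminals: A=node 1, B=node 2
Nodal analysis, taking node 2 as the 0 V reference.
Source V1 fixes V_0 = 24 V.
KCL at each unknown node (sum of currents leaving = 0; resistances in Ω):
  Node 1: (V_1 - 24)/1.3 + (V_1 - 0)/2.2 = 0
Collecting terms: 1.224 × V_1 = 18.46  =>  V_1 = 15.09 V
I_R1 = (V_0 - V_1)/R1 = (24 - 15.09)/1.3 = 6.857 A
|I_R1| = 6.857 A

Final answer: |I_R1| = 6.857 A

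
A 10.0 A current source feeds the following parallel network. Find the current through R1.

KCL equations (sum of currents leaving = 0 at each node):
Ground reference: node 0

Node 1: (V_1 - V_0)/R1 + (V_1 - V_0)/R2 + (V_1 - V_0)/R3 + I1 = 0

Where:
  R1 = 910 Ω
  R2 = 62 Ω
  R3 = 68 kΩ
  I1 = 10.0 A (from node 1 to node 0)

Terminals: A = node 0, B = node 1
All resistors sit directly between nodes 0 and 1, so they are in parallel and share one voltage V; the full source current 10 A splits among them.
1/R_par = 1/910 + 1/62 + 1/68000 = 0.01724 S  =>  R_par = 58 Ω
V = I × R_par = 10 × 58 = 580 V
I_R1 = V/R1 = 580/910 = 0.6373 A

Final answer: 0.6373 A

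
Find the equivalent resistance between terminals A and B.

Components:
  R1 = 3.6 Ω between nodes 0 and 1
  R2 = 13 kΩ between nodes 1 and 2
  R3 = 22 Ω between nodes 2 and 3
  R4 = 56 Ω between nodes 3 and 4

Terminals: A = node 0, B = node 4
Reduce the network between node 0 (A) and node 4 (B) by series/parallel combination:
  Rs1 = R1 + R2 (series, joined only at node 1) = 3.6 + 13000 = 13000 Ω
  Rs2 = R3 + Rs1 (series, joined only at node 2) = 22 + 13000 = 13030 Ω
  Rs3 = R4 + Rs2 (series, joined only at node 3) = 56 + 13030 = 13080 Ω
R_eq = 13.08 kΩ

Final answer: 13.08 kΩ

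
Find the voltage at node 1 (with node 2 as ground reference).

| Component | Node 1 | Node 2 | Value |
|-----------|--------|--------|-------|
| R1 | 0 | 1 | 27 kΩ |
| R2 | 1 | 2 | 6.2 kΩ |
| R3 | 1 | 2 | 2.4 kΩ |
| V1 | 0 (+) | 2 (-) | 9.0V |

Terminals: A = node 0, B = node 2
Nodal analysis, taking node 2 as the 0 V reference.
Source V1 fixes V_0 = 9 V.
KCL at each unknown node (sum of currents leaving = 0; resistances in Ω):
  Node 1: (V_1 - 9)/27000 + (V_1 - 0)/6200 + (V_1 - 0)/2400 = 0
Collecting terms: 0.000615 × V_1 = 0.0003333  =>  V_1 = 0.542 V
The requested potential is V_1 = 0.542 V.

Final answer: V_1 = 0.542 V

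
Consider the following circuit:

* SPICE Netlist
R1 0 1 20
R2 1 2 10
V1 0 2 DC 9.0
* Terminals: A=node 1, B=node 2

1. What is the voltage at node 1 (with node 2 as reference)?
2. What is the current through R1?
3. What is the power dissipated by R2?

Nodal analysis, taking node 2 as the 0 V reference.
Source V1 fixes V_0 = 9 V.
KCL at each unknown node (sum of currents leaving = 0; resistances in Ω):
  Node 1: (V_1 - 9)/20 + (V_1 - 0)/10 = 0
Collecting terms: 0.15 × V_1 = 0.45  =>  V_1 = 3 V
Part 1:
  Read off the nodal solution: V_1 = 3 V
Part 2:
  I_R1 = (V_0 - V_1)/R1 = (9 - 3)/20 = 0.3 A
  Magnitude: I_R1 = 0.3 A
Part 3:
  I_R2 = (V_1 - V_2)/R2 = (3 - 0)/10 = 0.3 A
  P_R2 = I_R2² × R2 = (0.3)² × 10 = 0.9 W

Final answers:
1. V_1 = 3 V
2. I_R1 = 0.3 A
3. P_R2 = 0.9 W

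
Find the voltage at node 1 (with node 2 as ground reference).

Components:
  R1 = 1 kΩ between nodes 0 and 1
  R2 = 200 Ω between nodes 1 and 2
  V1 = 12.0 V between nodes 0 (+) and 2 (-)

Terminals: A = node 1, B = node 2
Nodal analysis, taking node 2 as the 0 V reference.
Source V1 fixes V_0 = 12 V.
KCL at each unknown node (sum of currents leaving = 0; resistances in Ω):
  Node 1: (V_1 - 12)/1000 + (V_1 - 0)/200 = 0
Collecting terms: 0.006 × V_1 = 0.012  =>  V_1 = 2 V
The requested potential is V_1 = 2 V.

Final answer: V_1 = 2 V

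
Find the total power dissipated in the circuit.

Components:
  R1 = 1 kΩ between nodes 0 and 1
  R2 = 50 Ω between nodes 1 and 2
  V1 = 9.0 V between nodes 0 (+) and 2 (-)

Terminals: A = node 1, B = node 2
Nodal analysis, taking node 2 as the 0 V reference.
Source V1 fixes V_0 = 9 V.
KCL at each unknown node (sum of currents leaving = 0; resistances in Ω):
  Node 1: (V_1 - 9)/1000 + (V_1 - 0)/50 = 0
Collecting terms: 0.021 × V_1 = 0.009  =>  V_1 = 0.4286 V
Power in each resistor, P = (ΔV)²/R:
  P_R1 = (9 - 0.4286)²/1000 = 0.07347 W
  P_R2 = (0.4286 - 0)²/50 = 0.003673 W
P_total = P_R1 + P_R2 = 0.07714 W

Final answer: 0.07714 W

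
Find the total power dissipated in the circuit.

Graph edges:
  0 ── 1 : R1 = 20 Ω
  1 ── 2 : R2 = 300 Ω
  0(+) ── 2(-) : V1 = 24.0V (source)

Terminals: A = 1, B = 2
Nodal analysis, taking node 2 as the 0 V reference.
Source V1 fixes V_0 = 24 V.
KCL at each unknown node (sum of currents leaving = 0; resistances in Ω):
  Node 1: (V_1 - 24)/20 + (V_1 - 0)/300 = 0
Collecting terms: 0.05333 × V_1 = 1.2  =>  V_1 = 22.5 V
Power in each resistor, P = (ΔV)²/R:
  P_R1 = (24 - 22.5)²/20 = 0.1125 W
  P_R2 = (22.5 - 0)²/300 = 1.688 W
P_total = P_R1 + P_R2 = 1.8 W

Final answer: 1.8 W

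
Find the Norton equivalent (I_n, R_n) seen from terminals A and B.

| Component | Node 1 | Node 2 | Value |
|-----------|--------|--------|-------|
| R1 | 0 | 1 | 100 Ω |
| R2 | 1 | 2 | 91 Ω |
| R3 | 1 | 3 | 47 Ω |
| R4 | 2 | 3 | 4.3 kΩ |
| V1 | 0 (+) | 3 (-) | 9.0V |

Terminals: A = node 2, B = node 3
Find the Thévenin equivalent first; then I_n = V_th/R_th and R_n = R_th.
Step 1 — V_th is the open-circuit voltage V_A - V_B (nothing connected across the terminals).
Nodal analysis, taking node 3 as the 0 V reference.
Source V1 fixes V_0 = 9 V.
KCL at each unknown node (sum of currents leaving = 0; resistances in Ω):
  Node 1: (V_1 - 9)/100 + (V_1 - V_2)/91 + (V_1 - 0)/47 = 0
  Node 2: (V_2 - V_1)/91 + (V_2 - 0)/4300 = 0
Collecting terms (coefficients in siemens):
  0.04227·V_1 - 0.01099·V_2 = 0.09
  0.01122·V_2 - 0.01099·V_1 = 0
Determinant D = (0.04227)(0.01122) - (-0.01099)(-0.01099) = 0.0003535
V_1 = [(0.09)(0.01122) - (-0.01099)(0)]/D = 2.857 V
V_2 = [(0.04227)(0) - (0.09)(-0.01099)]/D = 2.798 V
V_th = V_2 - V_3 = 2.798 - 0 = 2.798 V
Step 2 — R_th: zero the source — replace V1 by a short circuit (node 3 merges into node 0) — and find the resistance seen between A (node 2) and B (node 0).
Reduce the network between node 2 (A) and node 0 (B) by series/parallel combination:
  Rp1 = R1 ‖ R3 (parallel, both between nodes 0 and 1) = 1/(1/100 + 1/47) = 31.97 Ω
  Rs1 = R2 + Rp1 (series, joined only at node 1) = 91 + 31.97 = 123 Ω
  Rp2 = R4 ‖ Rs1 (parallel, both between nodes 0 and 2) = 1/(1/4300 + 1/123) = 119.6 Ω
R_th = 119.6 Ω
I_n = V_th/R_th = 2.798/119.6 = 0.0234 A, and R_n = R_th = 119.6 Ω

Final answer: I_n = 0.0234 A, R_n = 119.6 Ω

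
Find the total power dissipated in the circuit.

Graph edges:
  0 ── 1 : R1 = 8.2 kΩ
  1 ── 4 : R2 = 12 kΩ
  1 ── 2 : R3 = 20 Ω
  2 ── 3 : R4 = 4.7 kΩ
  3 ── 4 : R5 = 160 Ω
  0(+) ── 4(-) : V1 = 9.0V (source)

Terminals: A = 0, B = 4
Nodal analysis, taking node 4 as the 0 V reference.
Source V1 fixes V_0 = 9 V.
KCL at each unknown node (sum of currents leaving = 0; resistances in Ω):
  Node 1: (V_1 - 9)/8200 + (V_1 - 0)/12000 + (V_1 - V_2)/20 = 0
  Node 2: (V_2 - V_1)/20 + (V_2 - V_3)/4700 = 0
  Node 3: (V_3 - V_2)/4700 + (V_3 - 0)/160 = 0
Collecting terms (coefficients in siemens):
  0.05021·V_1 - 0.05·V_2 = 0.001098
  0.05021·V_2 - 0.05·V_1 - 0.0002128·V_3 = 0
  0.006463·V_3 - 0.0002128·V_2 = 0
Solving these 3 simultaneous equations (Gaussian elimination) gives:
  V_1 = 2.676 V, V_2 = 2.665 V, V_3 = 0.08773 V
Power in each resistor, P = (ΔV)²/R:
  P_R1 = (9 - 2.676)²/8200 = 0.004878 W
  P_R2 = (2.676 - 0)²/12000 = 0.0005966 W
  P_R3 = (2.676 - 2.665)²/20 = 0.000006012 W
  P_R4 = (2.665 - 0.08773)²/4700 = 0.001413 W
  P_R5 = (0.08773 - 0)²/160 = 0.0000481 W
P_total = P_R1 + P_R2 + P_R3 + P_R4 + P_R5 = 0.006941 W

Final answer: 0.006941 W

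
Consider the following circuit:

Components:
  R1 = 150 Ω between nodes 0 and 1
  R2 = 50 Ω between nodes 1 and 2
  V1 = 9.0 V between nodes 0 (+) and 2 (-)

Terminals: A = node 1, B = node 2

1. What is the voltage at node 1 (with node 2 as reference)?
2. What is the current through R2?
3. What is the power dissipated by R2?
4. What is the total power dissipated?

Nodal analysis, taking node 2 as the 0 V reference.
Source V1 fixes V_0 = 9 V.
KCL at each unknown node (sum of currents leaving = 0; resistances in Ω):
  Node 1: (V_1 - 9)/150 + (V_1 - 0)/50 = 0
Collecting terms: 0.02667 × V_1 = 0.06  =>  V_1 = 2.25 V
Part 1:
  Read off the nodal solution: V_1 = 2.25 V
Part 2:
  I_R2 = (V_1 - V_2)/R2 = (2.25 - 0)/50 = 0.045 A
  Magnitude: I_R2 = 0.045 A
Part 3:
  I_R2 = (V_1 - V_2)/R2 = (2.25 - 0)/50 = 0.045 A
  P_R2 = I_R2² × R2 = (0.045)² × 50 = 0.1013 W
Part 4:
  Power in each resistor, P = (ΔV)²/R:
    P_R1 = (9 - 2.25)²/150 = 0.3038 W
    P_R2 = (2.25 - 0)²/50 = 0.1013 W
  P_total = P_R1 + P_R2 = 0.405 W

Final answers:
1. V_1 = 2.25 V
2. I_R2 = 0.045 A
3. P_R2 = 0.1013 W
4. P_total = 0.405 W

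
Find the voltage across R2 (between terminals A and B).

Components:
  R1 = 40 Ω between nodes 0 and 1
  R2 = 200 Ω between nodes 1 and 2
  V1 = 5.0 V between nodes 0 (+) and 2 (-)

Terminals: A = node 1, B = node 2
R1 and R2 are in series across V1 (node 0 → node 1 → node 2), and the output A–B is taken across R2, so this is a voltage divider.
Series current: I = V1/(R1 + R2) = 5/(40 + 200) = 5/240 = 0.02083 A
V_R2 = I × R2 = V1 × R2/(R1 + R2) = 5 × 200/240 = 4.167 V

Final answer: 4.167 V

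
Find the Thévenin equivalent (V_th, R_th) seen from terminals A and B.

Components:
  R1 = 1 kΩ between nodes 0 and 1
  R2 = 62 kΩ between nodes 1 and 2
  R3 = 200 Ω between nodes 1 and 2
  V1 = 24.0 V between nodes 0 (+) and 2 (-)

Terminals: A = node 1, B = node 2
Step 1 — V_th is the open-circuit voltage V_A - V_B (nothing connected across the terminals).
Nodal analysis, taking node 2 as the 0 V reference.
Source V1 fixes V_0 = 24 V.
KCL at each unknown node (sum of currents leaving = 0; resistances in Ω):
  Node 1: (V_1 - 24)/1000 + (V_1 - 0)/62000 + (V_1 - 0)/200 = 0
Collecting terms: 0.006016 × V_1 = 0.024  =>  V_1 = 3.989 V
V_th = V_1 - V_2 = 3.989 - 0 = 3.989 V
Step 2 — R_th: zero the source — replace V1 by a short circuit (node 2 merges into node 0) — and find the resistance seen between A (node 1) and B (node 0).
Reduce the network between node 1 (A) and node 0 (B) by series/parallel combination:
  Rp1 = R1 ‖ R2 ‖ R3 (parallel, all between nodes 0 and 1) = 1/(1/1000 + 1/62000 + 1/200) = 166.2 Ω
R_th = 166.2 Ω

Final answer: V_th = 3.989 V, R_th = 166.2 Ω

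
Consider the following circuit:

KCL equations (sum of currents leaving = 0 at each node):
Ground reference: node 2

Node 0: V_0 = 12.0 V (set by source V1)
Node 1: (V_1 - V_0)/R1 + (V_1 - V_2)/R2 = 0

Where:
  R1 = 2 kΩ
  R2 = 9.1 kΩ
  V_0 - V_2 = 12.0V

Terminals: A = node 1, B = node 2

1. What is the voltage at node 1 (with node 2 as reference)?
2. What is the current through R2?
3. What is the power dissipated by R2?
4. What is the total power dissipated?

Nodal analysis, taking node 2 as the 0 V reference.
Source V1 fixes V_0 = 12 V.
KCL at each unknown node (sum of currents leaving = 0; resistances in Ω):
  Node 1: (V_1 - 12)/2000 + (V_1 - 0)/9100 = 0
Collecting terms: 0.0006099 × V_1 = 0.006  =>  V_1 = 9.838 V
Part 1:
  Read off the nodal solution: V_1 = 9.838 V
Part 2:
  I_R2 = (V_1 - V_2)/R2 = (9.838 - 0)/9100 = 0.001081 A
  Magnitude: I_R2 = 0.001081 A
Part 3:
  I_R2 = (V_1 - V_2)/R2 = (9.838 - 0)/9100 = 0.001081 A
  P_R2 = I_R2² × R2 = (0.001081)² × 9100 = 0.01064 W
Part 4:
  Power in each resistor, P = (ΔV)²/R:
    P_R1 = (12 - 9.838)²/2000 = 0.002337 W
    P_R2 = (9.838 - 0)²/9100 = 0.01064 W
  P_total = P_R1 + P_R2 = 0.01297 W

Final answers:
1. V_1 = 9.838 V
2. I_R2 = 0.001081 A
3. P_R2 = 0.01064 W
4. P_total = 0.01297 W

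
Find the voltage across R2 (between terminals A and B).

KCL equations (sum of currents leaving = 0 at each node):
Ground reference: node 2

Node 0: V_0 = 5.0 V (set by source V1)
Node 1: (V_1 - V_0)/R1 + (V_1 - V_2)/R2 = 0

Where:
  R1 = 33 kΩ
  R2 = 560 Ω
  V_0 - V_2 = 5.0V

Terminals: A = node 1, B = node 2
R1 and R2 are in series across V1 (node 0 → node 1 → node 2), and the output A–B is taken across R2, so this is a voltage divider.
Series current: I = V1/(R1 + R2) = 5/(33000 + 560) = 5/33560 = 0.000149 A
V_R2 = I × R2 = V1 × R2/(R1 + R2) = 5 × 560/33560 = 0.08343 V

Final answer: 0.08343 V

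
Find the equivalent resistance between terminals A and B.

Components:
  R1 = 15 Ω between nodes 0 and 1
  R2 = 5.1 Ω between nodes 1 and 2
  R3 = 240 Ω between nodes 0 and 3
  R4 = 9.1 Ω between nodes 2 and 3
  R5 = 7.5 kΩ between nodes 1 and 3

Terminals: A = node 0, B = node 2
The network is not a plain series/parallel combination. Inject a 1 A test current into terminal A (node 0) and return it from terminal B (node 2); then R_eq = V_A / (1 A).
Nodal analysis, taking node 2 as the 0 V reference.
Current source I_test pushes 1 A into node 0 and draws it out of node 2.
KCL at each unknown node (sum of currents leaving = 0; resistances in Ω):
  Node 0: (V_0 - V_1)/15 + (V_0 - V_3)/240 - 1 = 0
  Node 1: (V_1 - V_0)/15 + (V_1 - 0)/5.1 + (V_1 - V_3)/7500 = 0
  Node 3: (V_3 - V_0)/240 + (V_3 - V_1)/7500 + (V_3 - 0)/9.1 = 0
Collecting terms (coefficients in siemens):
  0.07083·V_0 - 0.06667·V_1 - 0.004167·V_3 = 1
  0.2629·V_1 - 0.06667·V_0 - 0.0001333·V_3 = 0
  0.1142·V_3 - 0.004167·V_0 - 0.0001333·V_1 = 0
Solving these 3 simultaneous equations (Gaussian elimination) gives:
  V_0 = 18.6 V, V_1 = 4.717 V, V_3 = 0.6841 V
R_eq = V_0 / 1 A = 18.6 Ω

Final answer: 18.6 Ω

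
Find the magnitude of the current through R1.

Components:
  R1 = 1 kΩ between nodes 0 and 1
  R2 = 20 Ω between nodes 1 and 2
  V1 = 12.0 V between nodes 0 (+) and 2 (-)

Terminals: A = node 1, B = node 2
Nodal analysis, taking node 2 as the 0 V reference.
Source V1 fixes V_0 = 12 V.
KCL at each unknown node (sum of currents leaving = 0; resistances in Ω):
  Node 1: (V_1 - 12)/1000 + (V_1 - 0)/20 = 0
Collecting terms: 0.051 × V_1 = 0.012  =>  V_1 = 0.2353 V
I_R1 = (V_0 - V_1)/R1 = (12 - 0.2353)/1000 = 0.01176 A
|I_R1| = 0.01176 A

Final answer: |I_R1| = 0.01176 A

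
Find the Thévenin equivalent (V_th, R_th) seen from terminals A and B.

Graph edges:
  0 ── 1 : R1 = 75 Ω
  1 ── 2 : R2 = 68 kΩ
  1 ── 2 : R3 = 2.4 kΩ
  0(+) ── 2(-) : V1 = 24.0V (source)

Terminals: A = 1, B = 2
Step 1 — V_th is the open-circuit voltage V_A - V_B (nothing connected across the terminals).
Nodal analysis, taking node 2 as the 0 V reference.
Source V1 fixes V_0 = 24 V.
KCL at each unknown node (sum of currents leaving = 0; resistances in Ω):
  Node 1: (V_1 - 24)/75 + (V_1 - 0)/68000 + (V_1 - 0)/2400 = 0
Collecting terms: 0.01376 × V_1 = 0.32  =>  V_1 = 23.25 V
V_th = V_1 - V_2 = 23.25 - 0 = 23.25 V
Step 2 — R_th: zero the source — replace V1 by a short circuit (node 2 merges into node 0) — and find the resistance seen between A (node 1) and B (node 0).
Reduce the network between node 1 (A) and node 0 (B) by series/parallel combination:
  Rp1 = R1 ‖ R2 ‖ R3 (parallel, all between nodes 0 and 1) = 1/(1/75 + 1/68000 + 1/2400) = 72.65 Ω
R_th = 72.65 Ω

Final answer: V_th = 23.25 V, R_th = 72.65 Ω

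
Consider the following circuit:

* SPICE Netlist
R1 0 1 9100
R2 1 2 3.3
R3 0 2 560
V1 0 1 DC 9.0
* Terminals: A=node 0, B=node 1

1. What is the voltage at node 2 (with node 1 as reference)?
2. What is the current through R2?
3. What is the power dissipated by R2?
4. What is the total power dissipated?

Nodal analysis, taking node 1 as the 0 V reference.
Source V1 fixes V_0 = 9 V.
KCL at each unknown node (sum of currents leaving = 0; resistances in Ω):
  Node 2: (V_2 - 0)/3.3 + (V_2 - 9)/560 = 0
Collecting terms: 0.3048 × V_2 = 0.01607  =>  V_2 = 0.05273 V
Part 1:
  Read off the nodal solution: V_2 = 0.05273 V
Part 2:
  I_R2 = (V_1 - V_2)/R2 = (0 - 0.05273)/3.3 = -0.01598 A
  Magnitude: I_R2 = 0.01598 A
Part 3:
  I_R2 = (V_1 - V_2)/R2 = (0 - 0.05273)/3.3 = -0.01598 A
  P_R2 = I_R2² × R2 = (-0.01598)² × 3.3 = 0.0008424 W
Part 4:
  Power in each resistor, P = (ΔV)²/R:
    P_R1 = (9 - 0)²/9100 = 0.008901 W
    P_R2 = (0 - 0.05273)²/3.3 = 0.0008424 W
    P_R3 = (9 - 0.05273)²/560 = 0.143 W
  P_total = P_R1 + P_R2 + P_R3 = 0.1527 W

Final answers:
1. V_2 = 0.05273 V
2. I_R2 = 0.01598 A
3. P_R2 = 0.0008424 W
4. P_total = 0.1527 W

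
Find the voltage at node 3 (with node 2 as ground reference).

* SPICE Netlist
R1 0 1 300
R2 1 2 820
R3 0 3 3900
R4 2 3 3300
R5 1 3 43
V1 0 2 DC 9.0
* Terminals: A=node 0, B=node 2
Nodal analysis, taking node 2 as the 0 V reference.
Source V1 fixes V_0 = 9 V.
KCL at each unknown node (sum of currents leaving = 0; resistances in Ω):
  Node 1: (V_1 - 9)/300 + (V_1 - 0)/820 + (V_1 - V_3)/43 = 0
  Node 3: (V_3 - 9)/3900 + (V_3 - 0)/3300 + (V_3 - V_1)/43 = 0
Collecting terms (coefficients in siemens):
  0.02781·V_1 - 0.02326·V_3 = 0.03
  0.02382·V_3 - 0.02326·V_1 = 0.002308
Determinant D = (0.02781)(0.02382) - (-0.02326)(-0.02326) = 0.0001214
V_1 = [(0.03)(0.02382) - (-0.02326)(0.002308)]/D = 6.325 V
V_3 = [(0.02781)(0.002308) - (0.03)(-0.02326)]/D = 6.274 V
The requested potential is V_3 = 6.274 V.

Final answer: V_3 = 6.274 V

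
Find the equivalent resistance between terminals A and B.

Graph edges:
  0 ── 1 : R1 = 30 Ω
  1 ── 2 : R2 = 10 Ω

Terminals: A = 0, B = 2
Reduce the network between node 0 (A) and node 2 (B) by series/parallel combination:
  Rs1 = R1 + R2 (series, joined only at node 1) = 30 + 10 = 40 Ω
R_eq = 40 Ω

Final answer: 40 Ω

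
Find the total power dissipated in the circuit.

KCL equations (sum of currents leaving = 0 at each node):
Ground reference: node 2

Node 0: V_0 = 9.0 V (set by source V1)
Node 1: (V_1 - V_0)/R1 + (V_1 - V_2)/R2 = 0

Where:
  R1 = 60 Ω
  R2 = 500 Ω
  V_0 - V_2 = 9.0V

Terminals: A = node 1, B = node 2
Nodal analysis, taking node 2 as the 0 V reference.
Source V1 fixes V_0 = 9 V.
KCL at each unknown node (sum of currents leaving = 0; resistances in Ω):
  Node 1: (V_1 - 9)/60 + (V_1 - 0)/500 = 0
Collecting terms: 0.01867 × V_1 = 0.15  =>  V_1 = 8.036 V
Power in each resistor, P = (ΔV)²/R:
  P_R1 = (9 - 8.036)²/60 = 0.0155 W
  P_R2 = (8.036 - 0)²/500 = 0.1291 W
P_total = P_R1 + P_R2 = 0.1446 W

Final answer: 0.1446 W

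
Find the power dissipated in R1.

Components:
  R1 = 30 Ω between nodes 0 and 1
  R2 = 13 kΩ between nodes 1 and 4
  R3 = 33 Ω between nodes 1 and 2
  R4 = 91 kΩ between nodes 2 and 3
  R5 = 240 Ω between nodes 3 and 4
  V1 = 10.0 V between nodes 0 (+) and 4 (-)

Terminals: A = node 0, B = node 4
Nodal analysis, taking node 4 as the 0 V reference.
Source V1 fixes V_0 = 10 V.
KCL at each unknown node (sum of currents leaving = 0; resistances in Ω):
  Node 1: (V_1 - 10)/30 + (V_1 - 0)/13000 + (V_1 - V_2)/33 = 0
  Node 2: (V_2 - V_1)/33 + (V_2 - V_3)/91000 = 0
  Node 3: (V_3 - V_2)/91000 + (V_3 - 0)/240 = 0
Collecting terms (coefficients in siemens):
  0.06371·V_1 - 0.0303·V_2 = 0.3333
  0.03031·V_2 - 0.0303·V_1 - 0.00001099·V_3 = 0
  0.004178·V_3 - 0.00001099·V_2 = 0
Solving these 3 simultaneous equations (Gaussian elimination) gives:
  V_1 = 9.974 V, V_2 = 9.97 V, V_3 = 0.02623 V
I_R1 = (V_0 - V_1)/R1 = (10 - 9.974)/30 = 0.0008765 A
P_R1 = I_R1² × R1 = (0.0008765)² × 30 = 0.00002305 W

Final answer: 2.305e-05 W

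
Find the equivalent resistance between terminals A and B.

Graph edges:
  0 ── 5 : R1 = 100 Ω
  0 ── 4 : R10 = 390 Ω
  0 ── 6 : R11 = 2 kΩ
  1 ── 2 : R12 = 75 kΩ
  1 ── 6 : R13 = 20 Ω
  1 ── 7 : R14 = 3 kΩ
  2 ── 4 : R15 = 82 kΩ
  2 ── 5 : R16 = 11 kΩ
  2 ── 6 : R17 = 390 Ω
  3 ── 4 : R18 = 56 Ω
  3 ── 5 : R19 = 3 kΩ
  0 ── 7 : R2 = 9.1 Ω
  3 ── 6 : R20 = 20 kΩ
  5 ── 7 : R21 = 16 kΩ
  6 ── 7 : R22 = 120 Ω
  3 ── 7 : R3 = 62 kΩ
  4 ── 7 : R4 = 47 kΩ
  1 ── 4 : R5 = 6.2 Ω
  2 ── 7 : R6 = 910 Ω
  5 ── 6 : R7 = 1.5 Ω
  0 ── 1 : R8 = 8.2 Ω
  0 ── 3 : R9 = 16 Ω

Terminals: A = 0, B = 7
The network is not a plain series/parallel combination. Inject a 1 A test current into terminal A (node 0) and return it from terminal B (node 7); then R_eq = V_A / (1 A).
Nodal analysis, taking node 7 as the 0 V reference.
Current source I_test pushes 1 A into node 0 and draws it out of node 7.
KCL at each unknown node (sum of currents leaving = 0; resistances in Ω):
  Node 0: (V_0 - V_5)/100 + (V_0 - 0)/9.1 + (V_0 - V_1)/8.2 + (V_0 - V_3)/16 + (V_0 - V_4)/390 + (V_0 - V_6)/2000 - 1 = 0
  Node 1: (V_1 - V_0)/8.2 + (V_1 - V_4)/6.2 + (V_1 - V_2)/75000 + (V_1 - V_6)/20 + (V_1 - 0)/3000 = 0
  Node 2: (V_2 - V_1)/75000 + (V_2 - 0)/910 + (V_2 - V_4)/82000 + (V_2 - V_5)/11000 + (V_2 - V_6)/390 = 0
  Node 3: (V_3 - V_0)/16 + (V_3 - 0)/62000 + (V_3 - V_4)/56 + (V_3 - V_5)/3000 + (V_3 - V_6)/20000 = 0
  Node 4: (V_4 - V_0)/390 + (V_4 - V_1)/6.2 + (V_4 - V_2)/82000 + (V_4 - V_3)/56 + (V_4 - 0)/47000 = 0
  Node 5: (V_5 - V_0)/100 + (V_5 - V_2)/11000 + (V_5 - V_3)/3000 + (V_5 - V_6)/1.5 + (V_5 - 0)/16000 = 0
  Node 6: (V_6 - V_0)/2000 + (V_6 - V_1)/20 + (V_6 - V_2)/390 + (V_6 - V_3)/20000 + (V_6 - V_5)/1.5 + (V_6 - 0)/120 = 0
Collecting terms (coefficients in siemens):
  0.3074·V_0 - 0.122·V_1 - 0.0625·V_3 - 0.002564·V_4 - 0.01·V_5 - 0.0005·V_6 = 1
  0.3336·V_1 - 0.122·V_0 - 0.00001333·V_2 - 0.1613·V_4 - 0.05·V_6 = 0
  0.003779·V_2 - 0.00001333·V_1 - 0.0000122·V_4 - 0.00009091·V_5 - 0.002564·V_6 = 0
  0.08076·V_3 - 0.0625·V_0 - 0.01786·V_4 - 0.0003333·V_5 - 0.00005·V_6 = 0
  0.1817·V_4 - 0.002564·V_0 - 0.1613·V_1 - 0.0000122·V_2 - 0.01786·V_3 = 0
  0.6772·V_5 - 0.01·V_0 - 0.00009091·V_2 - 0.0003333·V_3 - 0.6667·V_6 = 0
  0.7281·V_6 - 0.0005·V_0 - 0.05·V_1 - 0.002564·V_2 - 0.00005·V_3 - 0.6667·V_5 = 0
Solving these 7 simultaneous equations (Gaussian elimination) gives:
  V_0 = 8.481 V, V_1 = 8.092 V, V_2 = 5.036 V, V_3 = 8.394 V
  V_4 = 8.126 V, V_5 = 7.111 V, V_6 = 7.09 V
R_eq = V_0 / 1 A = 8.481 Ω

Final answer: 8.481 Ω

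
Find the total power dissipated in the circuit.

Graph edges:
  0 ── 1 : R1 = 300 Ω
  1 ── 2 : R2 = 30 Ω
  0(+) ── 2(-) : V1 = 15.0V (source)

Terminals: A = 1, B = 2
Nodal analysis, taking node 2 as the 0 V reference.
Source V1 fixes V_0 = 15 V.
KCL at each unknown node (sum of currents leaving = 0; resistances in Ω):
  Node 1: (V_1 - 15)/300 + (V_1 - 0)/30 = 0
Collecting terms: 0.03667 × V_1 = 0.05  =>  V_1 = 1.364 V
Power in each resistor, P = (ΔV)²/R:
  P_R1 = (15 - 1.364)²/300 = 0.6198 W
  P_R2 = (1.364 - 0)²/30 = 0.06198 W
P_total = P_R1 + P_R2 = 0.6818 W

Final answer: 0.6818 W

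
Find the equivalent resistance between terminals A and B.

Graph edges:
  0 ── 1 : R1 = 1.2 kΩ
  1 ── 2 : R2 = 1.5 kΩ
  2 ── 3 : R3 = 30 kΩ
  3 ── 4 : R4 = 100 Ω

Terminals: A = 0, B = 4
Reduce the network between node 0 (A) and node 4 (B) by series/parallel combination:
  Rs1 = R1 + R2 (series, joined only at node 1) = 1200 + 1500 = 2700 Ω
  Rs2 = R3 + Rs1 (series, joined only at node 2) = 30000 + 2700 = 32700 Ω
  Rs3 = R4 + Rs2 (series, joined only at node 3) = 100 + 32700 = 32800 Ω
R_eq = 32.8 kΩ

Final answer: 32.8 kΩ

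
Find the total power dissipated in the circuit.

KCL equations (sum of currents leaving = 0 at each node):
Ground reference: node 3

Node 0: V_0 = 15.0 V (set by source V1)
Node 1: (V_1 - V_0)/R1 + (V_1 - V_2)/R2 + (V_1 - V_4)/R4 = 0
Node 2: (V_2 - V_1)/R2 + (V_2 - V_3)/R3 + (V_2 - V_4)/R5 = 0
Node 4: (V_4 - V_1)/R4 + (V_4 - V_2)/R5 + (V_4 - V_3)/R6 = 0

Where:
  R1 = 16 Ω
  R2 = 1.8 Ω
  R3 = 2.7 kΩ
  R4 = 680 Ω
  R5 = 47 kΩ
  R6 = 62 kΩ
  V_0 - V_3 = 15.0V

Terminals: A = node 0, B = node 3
Nodal analysis, taking node 3 as the 0 V reference.
Source V1 fixes V_0 = 15 V.
KCL at each unknown node (sum of currents leaving = 0; resistances in Ω):
  Node 1: (V_1 - 15)/16 + (V_1 - V_2)/1.8 + (V_1 - V_4)/680 = 0
  Node 2: (V_2 - V_1)/1.8 + (V_2 - 0)/2700 + (V_2 - V_4)/47000 = 0
  Node 4: (V_4 - V_1)/680 + (V_4 - V_2)/47000 + (V_4 - 0)/62000 = 0
Collecting terms (coefficients in siemens):
  0.6195·V_1 - 0.5556·V_2 - 0.001471·V_4 = 0.9375
  0.5559·V_2 - 0.5556·V_1 - 0.00002128·V_4 = 0
  0.001508·V_4 - 0.001471·V_1 - 0.00002128·V_2 = 0
Solving these 3 simultaneous equations (Gaussian elimination) gives:
  V_1 = 14.91 V, V_2 = 14.9 V, V_4 = 14.75 V
Power in each resistor, P = (ΔV)²/R:
  P_R1 = (15 - 14.91)²/16 = 0.00053 W
  P_R2 = (14.91 - 14.9)²/1.8 = 0.00005487 W
  P_R3 = (14.9 - 0)²/2700 = 0.0822 W
  P_R4 = (14.91 - 14.75)²/680 = 0.00003745 W
  P_R5 = (14.9 - 14.75)²/47000 = 0.0000004765 W
  P_R6 = (0 - 14.75)²/62000 = 0.003508 W
P_total = P_R1 + P_R2 + P_R3 + P_R4 + P_R5 + P_R6 = 0.08633 W

Final answer: 0.08633 W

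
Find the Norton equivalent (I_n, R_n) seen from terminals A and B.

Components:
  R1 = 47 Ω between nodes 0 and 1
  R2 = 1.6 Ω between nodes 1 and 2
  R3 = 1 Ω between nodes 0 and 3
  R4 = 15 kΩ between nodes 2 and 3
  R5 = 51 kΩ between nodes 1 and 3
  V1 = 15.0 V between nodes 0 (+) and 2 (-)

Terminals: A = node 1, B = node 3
Find the Thévenin equivalent first; then I_n = V_th/R_th and R_n = R_th.
Step 1 — V_th is the open-circuit voltage V_A - V_B (nothing connected across the terminals).
Nodal analysis, taking node 2 as the 0 V reference.
Source V1 fixes V_0 = 15 V.
KCL at each unknown node (sum of currents leaving = 0; resistances in Ω):
  Node 1: (V_1 - 15)/47 + (V_1 - 0)/1.6 + (V_1 - V_3)/51000 = 0
  Node 3: (V_3 - 15)/1 + (V_3 - 0)/15000 + (V_3 - V_1)/51000 = 0
Collecting terms (coefficients in siemens):
  0.6463·V_1 - 0.00001961·V_3 = 0.3191
  1·V_3 - 0.00001961·V_1 = 15
Determinant D = (0.6463)(1) - (-0.00001961)(-0.00001961) = 0.6464
V_1 = [(0.3191)(1) - (-0.00001961)(15)]/D = 0.4943 V
V_3 = [(0.6463)(15) - (0.3191)(-0.00001961)]/D = 15 V
V_th = V_1 - V_3 = 0.4943 - 15 = -14.5 V
Step 2 — R_th: zero the source — replace V1 by a short circuit (node 2 merges into node 0) — and find the resistance seen between A (node 1) and B (node 3).
Reduce the network between node 1 (A) and node 3 (B) by series/parallel combination:
  Rp1 = R1 ‖ R2 (parallel, both between nodes 0 and 1) = 1/(1/47 + 1/1.6) = 1.547 Ω
  Rp2 = R3 ‖ R4 (parallel, both between nodes 0 and 3) = 1/(1/1 + 1/15000) = 0.9999 Ω
  Rs1 = Rp1 + Rp2 (series, joined only at node 0) = 1.547 + 0.9999 = 2.547 Ω
  Rp3 = R5 ‖ Rs1 (parallel, both between nodes 1 and 3) = 1/(1/51000 + 1/2.547) = 2.547 Ω
R_th = 2.547 Ω
I_n = V_th/R_th = -14.5/2.547 = -5.694 A, and R_n = R_th = 2.547 Ω

Final answer: I_n = -5.694 A, R_n = 2.547 Ω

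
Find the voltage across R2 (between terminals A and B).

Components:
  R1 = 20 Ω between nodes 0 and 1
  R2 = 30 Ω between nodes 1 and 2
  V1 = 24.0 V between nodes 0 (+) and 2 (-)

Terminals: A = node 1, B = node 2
R1 and R2 are in series across V1 (node 0 → node 1 → node 2), and the output A–B is taken across R2, so this is a voltage divider.
Series current: I = V1/(R1 + R2) = 24/(20 + 30) = 24/50 = 0.48 A
V_R2 = I × R2 = V1 × R2/(R1 + R2) = 24 × 30/50 = 14.4 V

Final answer: 14.4 V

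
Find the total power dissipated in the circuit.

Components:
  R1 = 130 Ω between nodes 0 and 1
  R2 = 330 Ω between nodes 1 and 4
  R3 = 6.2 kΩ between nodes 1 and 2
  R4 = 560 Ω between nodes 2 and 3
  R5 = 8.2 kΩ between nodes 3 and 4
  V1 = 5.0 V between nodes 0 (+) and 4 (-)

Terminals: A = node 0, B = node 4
Nodal analysis, taking node 4 as the 0 V reference.
Source V1 fixes V_0 = 5 V.
KCL at each unknown node (sum of currents leaving = 0; resistances in Ω):
  Node 1: (V_1 - 5)/130 + (V_1 - 0)/330 + (V_1 - V_2)/6200 = 0
  Node 2: (V_2 - V_1)/6200 + (V_2 - V_3)/560 = 0
  Node 3: (V_3 - V_2)/560 + (V_3 - 0)/8200 = 0
Collecting terms (coefficients in siemens):
  0.01088·V_1 - 0.0001613·V_2 = 0.03846
  0.001947·V_2 - 0.0001613·V_1 - 0.001786·V_3 = 0
  0.001908·V_3 - 0.001786·V_2 = 0
Solving these 3 simultaneous equations (Gaussian elimination) gives:
  V_1 = 3.565 V, V_2 = 2.087 V, V_3 = 1.954 V
Power in each resistor, P = (ΔV)²/R:
  P_R1 = (5 - 3.565)²/130 = 0.01585 W
  P_R2 = (3.565 - 0)²/330 = 0.03851 W
  P_R3 = (3.565 - 2.087)²/6200 = 0.000352 W
  P_R4 = (2.087 - 1.954)²/560 = 0.0000318 W
  P_R5 = (1.954 - 0)²/8200 = 0.0004656 W
P_total = P_R1 + P_R2 + P_R3 + P_R4 + P_R5 = 0.0552 W

Final answer: 0.0552 W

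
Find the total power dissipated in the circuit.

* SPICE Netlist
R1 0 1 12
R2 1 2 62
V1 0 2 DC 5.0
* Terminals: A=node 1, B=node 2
Nodal analysis, taking node 2 as the 0 V reference.
Source V1 fixes V_0 = 5 V.
KCL at each unknown node (sum of currents leaving = 0; resistances in Ω):
  Node 1: (V_1 - 5)/12 + (V_1 - 0)/62 = 0
Collecting terms: 0.09946 × V_1 = 0.4167  =>  V_1 = 4.189 V
Power in each resistor, P = (ΔV)²/R:
  P_R1 = (5 - 4.189)²/12 = 0.05478 W
  P_R2 = (4.189 - 0)²/62 = 0.2831 W
P_total = P_R1 + P_R2 = 0.3378 W

Final answer: 0.3378 W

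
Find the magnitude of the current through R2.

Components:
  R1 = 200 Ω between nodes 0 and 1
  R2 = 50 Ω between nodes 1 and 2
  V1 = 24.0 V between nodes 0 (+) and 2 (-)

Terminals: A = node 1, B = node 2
Nodal analysis, taking node 2 as the 0 V reference.
Source V1 fixes V_0 = 24 V.
KCL at each unknown node (sum of currents leaving = 0; resistances in Ω):
  Node 1: (V_1 - 24)/200 + (V_1 - 0)/50 = 0
Collecting terms: 0.025 × V_1 = 0.12  =>  V_1 = 4.8 V
I_R2 = (V_1 - V_2)/R2 = (4.8 - 0)/50 = 0.096 A
|I_R2| = 0.096 A

Final answer: |I_R2| = 0.096 A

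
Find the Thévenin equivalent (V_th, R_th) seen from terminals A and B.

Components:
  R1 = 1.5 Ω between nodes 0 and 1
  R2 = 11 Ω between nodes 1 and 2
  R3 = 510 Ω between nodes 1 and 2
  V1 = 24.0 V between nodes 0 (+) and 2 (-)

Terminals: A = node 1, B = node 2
Step 1 — V_th is the open-circuit voltage V_A - V_B (nothing connected across the terminals).
Nodal analysis, taking node 2 as the 0 V reference.
Source V1 fixes V_0 = 24 V.
KCL at each unknown node (sum of currents leaving = 0; resistances in Ω):
  Node 1: (V_1 - 24)/1.5 + (V_1 - 0)/11 + (V_1 - 0)/510 = 0
Collecting terms: 0.7595 × V_1 = 16  =>  V_1 = 21.07 V
V_th = V_1 - V_2 = 21.07 - 0 = 21.07 V
Step 2 — R_th: zero the source — replace V1 by a short circuit (node 2 merges into node 0) — and find the resistance seen between A (node 1) and B (node 0).
Reduce the network between node 1 (A) and node 0 (B) by series/parallel combination:
  Rp1 = R1 ‖ R2 ‖ R3 (parallel, all between nodes 0 and 1) = 1/(1/1.5 + 1/11 + 1/510) = 1.317 Ω
R_th = 1.317 Ω

Final answer: V_th = 21.07 V, R_th = 1.317 Ω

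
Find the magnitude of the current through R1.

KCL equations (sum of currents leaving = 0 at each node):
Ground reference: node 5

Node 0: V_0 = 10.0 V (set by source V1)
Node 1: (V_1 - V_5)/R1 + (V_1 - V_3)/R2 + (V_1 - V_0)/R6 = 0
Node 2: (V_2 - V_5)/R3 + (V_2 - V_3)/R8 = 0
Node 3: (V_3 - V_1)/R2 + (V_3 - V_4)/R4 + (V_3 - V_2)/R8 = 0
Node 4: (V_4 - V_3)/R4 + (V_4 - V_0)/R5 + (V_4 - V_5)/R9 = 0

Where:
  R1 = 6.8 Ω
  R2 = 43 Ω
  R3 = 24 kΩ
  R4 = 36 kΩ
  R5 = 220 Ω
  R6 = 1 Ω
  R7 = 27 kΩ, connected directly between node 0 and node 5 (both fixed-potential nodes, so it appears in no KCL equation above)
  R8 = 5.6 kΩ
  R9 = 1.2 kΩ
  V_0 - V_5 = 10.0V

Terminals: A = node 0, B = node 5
Nodal analysis, taking node 5 as the 0 V reference.
Source V1 fixes V_0 = 10 V.
KCL at each unknown node (sum of currents leaving = 0; resistances in Ω):
  Node 1: (V_1 - 0)/6.8 + (V_1 - V_3)/43 + (V_1 - 10)/1 = 0
  Node 2: (V_2 - 0)/24000 + (V_2 - V_3)/5600 = 0
  Node 3: (V_3 - V_1)/43 + (V_3 - V_4)/36000 + (V_3 - V_2)/5600 = 0
  Node 4: (V_4 - V_3)/36000 + (V_4 - 10)/220 + (V_4 - 0)/1200 = 0
Collecting terms (coefficients in siemens):
  1.17·V_1 - 0.02326·V_3 = 10
  0.0002202·V_2 - 0.0001786·V_3 = 0
  0.02346·V_3 - 0.02326·V_1 - 0.0001786·V_2 - 0.00002778·V_4 = 0
  0.005407·V_4 - 0.00002778·V_3 = 0.04545
Solving these 4 simultaneous equations (Gaussian elimination) gives:
  V_1 = 8.718 V, V_2 = 7.058 V, V_3 = 8.705 V, V_4 = 8.452 V
I_R1 = (V_1 - V_5)/R1 = (8.718 - 0)/6.8 = 1.282 A
|I_R1| = 1.282 A

Final answer: |I_R1| = 1.282 A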